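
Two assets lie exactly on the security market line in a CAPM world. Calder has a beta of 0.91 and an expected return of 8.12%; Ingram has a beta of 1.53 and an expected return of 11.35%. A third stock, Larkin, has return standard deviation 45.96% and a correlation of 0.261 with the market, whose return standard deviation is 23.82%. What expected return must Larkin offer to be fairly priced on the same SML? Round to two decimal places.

6.00%

MRP = (11.35% − 8.12%) / (1.53 − 0.91) = 5.2097%
R_f = 8.12% − 0.91 × 5.2097% = 3.3792%
β_Larkin = ρ·σ_i/σ_m = 0.261 × 45.96 / 23.82 = 0.5036
E(R_Larkin) = R_f + β × MRP = 3.3792% + 0.5036 × 5.2097% = 6.00%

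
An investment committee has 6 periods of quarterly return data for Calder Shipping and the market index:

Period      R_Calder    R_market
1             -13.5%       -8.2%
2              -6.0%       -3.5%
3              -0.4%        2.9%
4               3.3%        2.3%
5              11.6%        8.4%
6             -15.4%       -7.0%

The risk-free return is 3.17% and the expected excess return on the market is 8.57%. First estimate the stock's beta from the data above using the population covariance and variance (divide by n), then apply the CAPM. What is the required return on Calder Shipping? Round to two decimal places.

16.58%

Mean R_i = (-13.5 − 6.0 − 0.4 + 3.3 + 11.6 − 15.4) / 6 = -3.4000%
Mean R_m = (-8.2 − 3.5 + 2.9 + 2.3 + 8.4 − 7.0) / 6 = -0.8500%
Σ(R_i − R̄_i)(R_m − R̄_m) = 326.0300  ⇒  Cov = 326.0300 / 6 = 54.3383
Σ(R_m − R̄_m)² = 208.4150  ⇒  Var(R_m) = 208.4150 / 6 = 34.7358
β = Cov / Var(R_m) = 54.3383 / 34.7358 = 1.5643
E(R) = R_f + β × MRP = 3.17% + 1.5643 × 8.57% = 16.58%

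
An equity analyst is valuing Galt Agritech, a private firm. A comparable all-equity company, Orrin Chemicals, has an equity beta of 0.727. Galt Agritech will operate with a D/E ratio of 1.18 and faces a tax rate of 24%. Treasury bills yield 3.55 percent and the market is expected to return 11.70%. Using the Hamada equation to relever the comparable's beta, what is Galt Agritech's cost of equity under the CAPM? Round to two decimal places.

14.79%

β_L = β_U × [1 + (1 − t)(D/E)] = 0.727 × [1 + (1 − 0.24) × 1.18]
    = 0.727 × [1 + 0.76 × 1.18] = 0.727 × 1.8968 = 1.3790
MRP = 11.70% − 3.55% = 8.15%
E(R) = R_f + β_L × MRP = 3.55% + 1.3790 × 8.15% = 14.79%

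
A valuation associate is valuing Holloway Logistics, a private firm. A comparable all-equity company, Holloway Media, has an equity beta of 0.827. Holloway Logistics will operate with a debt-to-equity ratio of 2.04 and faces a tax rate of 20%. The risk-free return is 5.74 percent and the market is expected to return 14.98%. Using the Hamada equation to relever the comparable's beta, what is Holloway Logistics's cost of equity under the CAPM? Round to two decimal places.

β_L = β_U × [1 + (1 − t)(D/E)] = 0.827 × [1 + (1 − 0.20) × 2.04]
    = 0.827 × [1 + 0.80 × 2.04] = 0.827 × 2.6320 = 2.1767
MRP = 14.98% − 5.74% = 9.24%
E(R) = R_f + β_L × MRP = 5.74% + 2.1767 × 9.24% = 25.85%

25.85%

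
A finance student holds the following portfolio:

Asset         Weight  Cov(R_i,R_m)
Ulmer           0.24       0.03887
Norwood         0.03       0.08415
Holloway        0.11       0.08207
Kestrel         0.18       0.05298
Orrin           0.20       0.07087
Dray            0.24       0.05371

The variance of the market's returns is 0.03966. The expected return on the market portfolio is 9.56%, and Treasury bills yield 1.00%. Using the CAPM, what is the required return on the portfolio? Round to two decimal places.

β_Ulmer = 0.03887 / 0.03966 = 0.9801
β_Norwood = 0.08415 / 0.03966 = 2.1218
β_Holloway = 0.08207 / 0.03966 = 2.0693
β_Kestrel = 0.05298 / 0.03966 = 1.3359
β_Orrin = 0.07087 / 0.03966 = 1.7869
β_Dray = 0.05371 / 0.03966 = 1.3543
β_P = Σ w_i β_i = 0.24×0.9801 + 0.03×2.1218 + 0.11×2.0693 + 0.18×1.3359 + 0.20×1.7869 + 0.24×1.3543 = 1.4494
MRP = 9.56% − 1.00% = 8.56%
E(R_P) = R_f + β_P × MRP = 1.00% + 1.4494 × 8.56% = 13.41%

13.41%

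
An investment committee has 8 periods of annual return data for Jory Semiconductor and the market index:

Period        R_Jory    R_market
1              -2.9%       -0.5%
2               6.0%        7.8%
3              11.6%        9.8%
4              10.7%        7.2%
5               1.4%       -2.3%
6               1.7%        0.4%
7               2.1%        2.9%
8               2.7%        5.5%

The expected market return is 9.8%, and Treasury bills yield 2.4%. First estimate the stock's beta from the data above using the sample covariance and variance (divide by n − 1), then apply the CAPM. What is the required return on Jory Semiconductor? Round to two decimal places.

9.51%

Mean R_i = (-2.9 + 6.0 + 11.6 + 10.7 + 1.4 + 1.7 + 2.1 + 2.7) / 8 = 4.1625%
Mean R_m = (-0.5 + 7.8 + 9.8 + 7.2 − 2.3 + 0.4 + 2.9 + 5.5) / 8 = 3.8500%
Σ(R_i − R̄_i)(R_m − R̄_m) = 129.1650  ⇒  Cov = 129.1650 / 7 = 18.4521
Σ(R_m − R̄_m)² = 134.5000  ⇒  Var(R_m) = 134.5000 / 7 = 19.2143
β = Cov / Var(R_m) = 18.4521 / 19.2143 = 0.9603
MRP = 9.8% − 2.4% = 7.40%
E(R) = R_f + β × MRP = 2.4% + 0.9603 × 7.4% = 9.51%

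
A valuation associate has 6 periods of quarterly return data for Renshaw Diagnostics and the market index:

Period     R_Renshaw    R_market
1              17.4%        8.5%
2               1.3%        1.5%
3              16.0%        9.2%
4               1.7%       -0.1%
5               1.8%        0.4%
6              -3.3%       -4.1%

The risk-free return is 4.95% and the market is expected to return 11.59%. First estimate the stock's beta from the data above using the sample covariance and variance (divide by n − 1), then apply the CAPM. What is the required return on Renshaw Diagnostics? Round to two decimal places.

Mean R_i = (17.4 + 1.3 + 16.0 + 1.7 + 1.8 − 3.3) / 6 = 5.8167%
Mean R_m = (8.5 + 1.5 + 9.2 − 0.1 + 0.4 − 4.1) / 6 = 2.5667%
Σ(R_i − R̄_i)(R_m − R̄_m) = 221.5533  ⇒  Cov = 221.5533 / 5 = 44.3107
Σ(R_m − R̄_m)² = 136.5933  ⇒  Var(R_m) = 136.5933 / 5 = 27.3187
β = Cov / Var(R_m) = 44.3107 / 27.3187 = 1.6220
MRP = 11.59% − 4.95% = 6.64%
E(R) = R_f + β × MRP = 4.95% + 1.6220 × 6.64% = 15.72%

15.72%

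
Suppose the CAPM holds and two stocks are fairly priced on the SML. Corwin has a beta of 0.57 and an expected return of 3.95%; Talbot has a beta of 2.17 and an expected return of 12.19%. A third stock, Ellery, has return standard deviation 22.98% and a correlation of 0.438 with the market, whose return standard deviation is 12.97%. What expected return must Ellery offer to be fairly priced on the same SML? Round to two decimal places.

MRP = (12.19% − 3.95%) / (2.17 − 0.57) = 5.1500%
R_f = 3.95% − 0.57 × 5.1500% = 1.0145%
β_Ellery = ρ·σ_i/σ_m = 0.438 × 22.98 / 12.97 = 0.7760
E(R_Ellery) = R_f + β × MRP = 1.0145% + 0.7760 × 5.1500% = 5.01%

5.01%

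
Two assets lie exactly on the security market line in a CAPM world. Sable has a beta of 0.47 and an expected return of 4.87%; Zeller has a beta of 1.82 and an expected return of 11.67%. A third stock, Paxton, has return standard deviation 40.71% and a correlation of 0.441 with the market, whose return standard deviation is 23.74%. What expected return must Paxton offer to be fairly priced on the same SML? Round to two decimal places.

MRP = (11.67% − 4.87%) / (1.82 − 0.47) = 5.0370%
R_f = 4.87% − 0.47 × 5.0370% = 2.5026%
β_Paxton = ρ·σ_i/σ_m = 0.441 × 40.71 / 23.74 = 0.7562
E(R_Paxton) = R_f + β × MRP = 2.5026% + 0.7562 × 5.0370% = 6.31%

6.31%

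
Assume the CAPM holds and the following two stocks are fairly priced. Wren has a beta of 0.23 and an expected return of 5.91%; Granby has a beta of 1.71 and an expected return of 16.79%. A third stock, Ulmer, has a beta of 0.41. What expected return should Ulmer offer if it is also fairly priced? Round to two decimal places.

7.23%

MRP (SML slope) = (16.79% − 5.91%) / (1.71 − 0.23) = 10.88% / 1.48 = 7.3514%
R_f (intercept) = 5.91% − 0.23 × 7.3514% = 4.2192%
E(R_Ulmer) = R_f + β × MRP = 4.2192% + 0.41 × 7.3514% = 7.23%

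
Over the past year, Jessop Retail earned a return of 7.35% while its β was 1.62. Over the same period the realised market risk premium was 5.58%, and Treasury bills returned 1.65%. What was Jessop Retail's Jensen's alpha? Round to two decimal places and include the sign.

CAPM benchmark = R_f + β(R_m − R_f) = 1.65% + 1.62 × 5.58% = 10.6896%
α = actual − benchmark = 7.35% − 10.6896% = -3.34%

-3.34%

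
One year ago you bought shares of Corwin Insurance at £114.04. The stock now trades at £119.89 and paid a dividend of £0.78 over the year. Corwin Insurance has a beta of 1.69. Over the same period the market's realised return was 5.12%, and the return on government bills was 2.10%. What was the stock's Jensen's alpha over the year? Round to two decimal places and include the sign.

-1.39%

Realised HPR = (P1 + D1 − P0) / P0 = (119.89 + 0.78 − 114.04) / 114.04 = 6.63 / 114.04 = 5.8137%
MRP = 5.12% − 2.10% = 3.02%
CAPM required = R_f + β·MRP = 2.10% + 1.69 × 3.02% = 7.2038%
α = realised − required = 5.8137% − 7.2038% = -1.39%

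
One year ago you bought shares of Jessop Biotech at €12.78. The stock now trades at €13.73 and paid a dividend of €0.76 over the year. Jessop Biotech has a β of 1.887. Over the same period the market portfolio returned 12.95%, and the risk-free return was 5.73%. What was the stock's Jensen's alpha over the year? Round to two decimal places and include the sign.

Realised HPR = (P1 + D1 − P0) / P0 = (13.73 + 0.76 − 12.78) / 12.78 = 1.71 / 12.78 = 13.3803%
MRP = 12.95% − 5.73% = 7.22%
CAPM required = R_f + β·MRP = 5.73% + 1.887 × 7.22% = 19.35414%
α = realised − required = 13.3803% − 19.35414% = -5.97%

-5.97%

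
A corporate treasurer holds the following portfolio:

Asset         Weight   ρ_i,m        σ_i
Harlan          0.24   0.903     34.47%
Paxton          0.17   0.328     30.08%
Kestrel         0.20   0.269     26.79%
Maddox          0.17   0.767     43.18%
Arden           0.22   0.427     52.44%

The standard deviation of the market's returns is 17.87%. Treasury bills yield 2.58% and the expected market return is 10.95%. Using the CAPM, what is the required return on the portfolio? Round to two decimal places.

β_Harlan = 0.903 × 34.47% / 17.87% = 1.7418
β_Paxton = 0.328 × 30.08% / 17.87% = 0.5521
β_Kestrel = 0.269 × 26.79% / 17.87% = 0.4033
β_Maddox = 0.767 × 43.18% / 17.87% = 1.8533
β_Arden = 0.427 × 52.44% / 17.87% = 1.2530
β_P = Σ w_i β_i = 0.24×1.7418 + 0.17×0.5521 + 0.20×0.4033 + 0.17×1.8533 + 0.22×1.2530 = 1.1833
MRP = 10.95% − 2.58% = 8.37%
E(R_P) = R_f + β_P × MRP = 2.58% + 1.1833 × 8.37% = 12.48%

12.48%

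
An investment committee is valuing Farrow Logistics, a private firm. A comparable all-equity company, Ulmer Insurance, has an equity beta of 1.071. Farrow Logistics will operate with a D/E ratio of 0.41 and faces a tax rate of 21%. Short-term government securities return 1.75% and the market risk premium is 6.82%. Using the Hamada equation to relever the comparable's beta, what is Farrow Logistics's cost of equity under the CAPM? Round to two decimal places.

11.42%

β_L = β_U × [1 + (1 − t)(D/E)] = 1.071 × [1 + (1 − 0.21) × 0.41]
    = 1.071 × [1 + 0.79 × 0.41] = 1.071 × 1.3239 = 1.4179
E(R) = R_f + β_L × MRP = 1.75% + 1.4179 × 6.82% = 11.42%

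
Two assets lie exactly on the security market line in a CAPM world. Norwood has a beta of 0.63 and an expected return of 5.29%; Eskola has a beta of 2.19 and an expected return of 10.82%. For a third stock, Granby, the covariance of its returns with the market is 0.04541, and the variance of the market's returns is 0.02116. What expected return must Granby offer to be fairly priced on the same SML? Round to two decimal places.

MRP = (10.82% − 5.29%) / (2.19 − 0.63) = 3.5449%
R_f = 5.29% − 0.63 × 3.5449% = 3.0567%
β_Granby = Cov / Var(R_m) = 0.04541 / 0.02116 = 2.1460
E(R_Granby) = R_f + β × MRP = 3.0567% + 2.1460 × 3.5449% = 10.66%

10.66%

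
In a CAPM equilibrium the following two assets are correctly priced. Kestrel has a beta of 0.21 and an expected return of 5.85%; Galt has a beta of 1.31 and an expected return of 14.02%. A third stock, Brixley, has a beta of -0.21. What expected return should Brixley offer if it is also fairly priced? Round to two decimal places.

MRP (SML slope) = (14.02% − 5.85%) / (1.31 − 0.21) = 8.17% / 1.10 = 7.4273%
R_f (intercept) = 5.85% − 0.21 × 7.4273% = 4.2903%
E(R_Brixley) = R_f + β × MRP = 4.2903% + -0.21 × 7.4273% = 2.73%

2.73%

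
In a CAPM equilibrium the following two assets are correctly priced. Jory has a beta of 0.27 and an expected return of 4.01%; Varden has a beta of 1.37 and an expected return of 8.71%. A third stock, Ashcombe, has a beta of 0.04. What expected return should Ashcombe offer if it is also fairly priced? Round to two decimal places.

MRP (SML slope) = (8.71% − 4.01%) / (1.37 − 0.27) = 4.70% / 1.10 = 4.2727%
R_f (intercept) = 4.01% − 0.27 × 4.2727% = 2.8564%
E(R_Ashcombe) = R_f + β × MRP = 2.8564% + 0.04 × 4.2727% = 3.03%

3.03%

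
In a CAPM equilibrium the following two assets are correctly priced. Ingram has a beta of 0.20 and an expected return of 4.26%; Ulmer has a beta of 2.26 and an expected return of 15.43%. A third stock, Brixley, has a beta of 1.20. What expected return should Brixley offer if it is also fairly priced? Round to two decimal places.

MRP (SML slope) = (15.43% − 4.26%) / (2.26 − 0.20) = 11.17% / 2.06 = 5.4223%
R_f (intercept) = 4.26% − 0.20 × 5.4223% = 3.1755%
E(R_Brixley) = R_f + β × MRP = 3.1755% + 1.20 × 5.4223% = 9.68%

9.68%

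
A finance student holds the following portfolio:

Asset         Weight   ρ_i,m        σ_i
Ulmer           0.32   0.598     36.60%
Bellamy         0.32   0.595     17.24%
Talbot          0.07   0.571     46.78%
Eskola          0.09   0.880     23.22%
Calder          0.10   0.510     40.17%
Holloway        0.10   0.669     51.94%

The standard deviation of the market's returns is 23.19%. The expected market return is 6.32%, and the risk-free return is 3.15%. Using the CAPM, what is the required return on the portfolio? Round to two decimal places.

5.82%

β_Ulmer = 0.598 × 36.60% / 23.19% = 0.9438
β_Bellamy = 0.595 × 17.24% / 23.19% = 0.4423
β_Talbot = 0.571 × 46.78% / 23.19% = 1.1518
β_Eskola = 0.880 × 23.22% / 23.19% = 0.8811
β_Calder = 0.510 × 40.17% / 23.19% = 0.8834
β_Holloway = 0.669 × 51.94% / 23.19% = 1.4984
β_P = Σ w_i β_i = 0.32×0.9438 + 0.32×0.4423 + 0.07×1.1518 + 0.09×0.8811 + 0.10×0.8834 + 0.10×1.4984 = 0.8417
MRP = 6.32% − 3.15% = 3.17%
E(R_P) = R_f + β_P × MRP = 3.15% + 0.8417 × 3.17% = 5.82%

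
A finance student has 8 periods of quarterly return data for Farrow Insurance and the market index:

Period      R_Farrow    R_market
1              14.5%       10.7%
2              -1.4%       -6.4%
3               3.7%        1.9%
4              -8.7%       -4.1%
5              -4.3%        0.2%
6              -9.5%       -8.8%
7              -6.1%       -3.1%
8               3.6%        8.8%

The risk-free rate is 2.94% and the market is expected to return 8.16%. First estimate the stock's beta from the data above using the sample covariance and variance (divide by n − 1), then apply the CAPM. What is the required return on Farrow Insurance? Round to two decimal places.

Mean R_i = (14.5 − 1.4 + 3.7 − 8.7 − 4.3 − 9.5 − 6.1 + 3.6) / 8 = -1.0250%
Mean R_m = (10.7 − 6.4 + 1.9 − 4.1 + 0.2 − 8.8 − 3.1 + 8.8) / 8 = -0.1000%
Σ(R_i − R̄_i)(R_m − R̄_m) = 339.3200  ⇒  Cov = 339.3200 / 7 = 48.4743
Σ(R_m − R̄_m)² = 340.3200  ⇒  Var(R_m) = 340.3200 / 7 = 48.6171
β = Cov / Var(R_m) = 48.4743 / 48.6171 = 0.9971
MRP = 8.16% − 2.94% = 5.22%
E(R) = R_f + β × MRP = 2.94% + 0.9971 × 5.22% = 8.14%

8.14%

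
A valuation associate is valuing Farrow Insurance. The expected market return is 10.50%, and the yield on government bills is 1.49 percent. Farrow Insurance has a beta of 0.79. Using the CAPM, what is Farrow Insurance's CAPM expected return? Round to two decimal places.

8.61%

Market risk premium = E(R_m) − R_f = 10.50% − 1.49% = 9.01%
E(R) = R_f + β × MRP = 1.49% + 0.79 × 9.01% = 8.61%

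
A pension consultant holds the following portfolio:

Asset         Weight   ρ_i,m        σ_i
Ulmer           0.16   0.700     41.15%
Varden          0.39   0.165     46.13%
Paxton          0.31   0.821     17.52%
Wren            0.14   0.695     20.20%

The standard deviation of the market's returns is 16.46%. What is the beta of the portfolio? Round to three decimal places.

0.851

β_Ulmer = 0.700 × 41.15% / 16.46% = 1.7500
β_Varden = 0.165 × 46.13% / 16.46% = 0.4624
β_Paxton = 0.821 × 17.52% / 16.46% = 0.8739
β_Wren = 0.695 × 20.20% / 16.46% = 0.8529
β_P = Σ w_i β_i = 0.16×1.7500 + 0.39×0.4624 + 0.31×0.8739 + 0.14×0.8529 = 0.8507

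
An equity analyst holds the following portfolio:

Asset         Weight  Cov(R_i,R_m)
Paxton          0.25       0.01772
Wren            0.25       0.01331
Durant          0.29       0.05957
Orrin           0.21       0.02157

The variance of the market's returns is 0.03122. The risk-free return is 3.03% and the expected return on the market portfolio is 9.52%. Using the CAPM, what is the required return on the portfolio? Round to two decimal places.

9.18%

β_Paxton = 0.01772 / 0.03122 = 0.5676
β_Wren = 0.01331 / 0.03122 = 0.4263
β_Durant = 0.05957 / 0.03122 = 1.9081
β_Orrin = 0.02157 / 0.03122 = 0.6909
β_P = Σ w_i β_i = 0.25×0.5676 + 0.25×0.4263 + 0.29×1.9081 + 0.21×0.6909 = 0.9469
MRP = 9.52% − 3.03% = 6.49%
E(R_P) = R_f + β_P × MRP = 3.03% + 0.9469 × 6.49% = 9.18%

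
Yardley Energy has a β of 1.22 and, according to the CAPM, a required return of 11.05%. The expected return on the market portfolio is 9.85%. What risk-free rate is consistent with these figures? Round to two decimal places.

4.40%

E(R) = R_f + β(E(R_m) − R_f) = R_f(1 − β) + β·E(R_m)
11.05% = R_f × (1 − 1.22) + 1.22 × 9.85%
11.05% = R_f × -0.22 + 12.0170%
R_f = (11.05% − 12.0170%) / -0.22 = 4.40%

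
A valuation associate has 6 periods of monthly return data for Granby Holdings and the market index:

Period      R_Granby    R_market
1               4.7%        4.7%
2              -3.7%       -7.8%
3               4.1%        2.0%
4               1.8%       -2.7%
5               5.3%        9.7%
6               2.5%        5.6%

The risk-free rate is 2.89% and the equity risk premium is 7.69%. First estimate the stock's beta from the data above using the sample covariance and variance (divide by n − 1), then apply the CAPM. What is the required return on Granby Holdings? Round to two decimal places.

6.45%

Mean R_i = (4.7 − 3.7 + 4.1 + 1.8 + 5.3 + 2.5) / 6 = 2.4500%
Mean R_m = (4.7 − 7.8 + 2.0 − 2.7 + 9.7 + 5.6) / 6 = 1.9167%
Σ(R_i − R̄_i)(R_m − R̄_m) = 91.5250  ⇒  Cov = 91.5250 / 5 = 18.3050
Σ(R_m − R̄_m)² = 197.6283  ⇒  Var(R_m) = 197.6283 / 5 = 39.5257
β = Cov / Var(R_m) = 18.3050 / 39.5257 = 0.4631
E(R) = R_f + β × MRP = 2.89% + 0.4631 × 7.69% = 6.45%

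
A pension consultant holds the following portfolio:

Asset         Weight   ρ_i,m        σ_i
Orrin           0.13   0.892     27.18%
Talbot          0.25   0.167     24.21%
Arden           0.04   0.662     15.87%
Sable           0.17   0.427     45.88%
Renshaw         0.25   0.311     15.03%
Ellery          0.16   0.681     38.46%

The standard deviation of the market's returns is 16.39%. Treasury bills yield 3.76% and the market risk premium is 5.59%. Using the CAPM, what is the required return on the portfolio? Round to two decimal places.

8.29%

β_Orrin = 0.892 × 27.18% / 16.39% = 1.4792
β_Talbot = 0.167 × 24.21% / 16.39% = 0.2467
β_Arden = 0.662 × 15.87% / 16.39% = 0.6410
β_Sable = 0.427 × 45.88% / 16.39% = 1.1953
β_Renshaw = 0.311 × 15.03% / 16.39% = 0.2852
β_Ellery = 0.681 × 38.46% / 16.39% = 1.5980
β_P = Σ w_i β_i = 0.13×1.4792 + 0.25×0.2467 + 0.04×0.6410 + 0.17×1.1953 + 0.25×0.2852 + 0.16×1.5980 = 0.8098
E(R_P) = R_f + β_P × MRP = 3.76% + 0.8098 × 5.59% = 8.29%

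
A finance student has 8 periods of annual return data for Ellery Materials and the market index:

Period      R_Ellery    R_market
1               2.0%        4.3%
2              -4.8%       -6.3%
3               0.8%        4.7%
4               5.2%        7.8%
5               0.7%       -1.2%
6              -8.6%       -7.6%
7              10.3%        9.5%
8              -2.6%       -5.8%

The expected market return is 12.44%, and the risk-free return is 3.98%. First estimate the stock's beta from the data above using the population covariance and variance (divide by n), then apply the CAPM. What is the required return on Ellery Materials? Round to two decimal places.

10.80%

Mean R_i = (2.0 − 4.8 + 0.8 + 5.2 + 0.7 − 8.6 + 10.3 − 2.6) / 8 = 0.3750%
Mean R_m = (4.3 − 6.3 + 4.7 + 7.8 − 1.2 − 7.6 + 9.5 − 5.8) / 8 = 0.6750%
Σ(R_i − R̄_i)(R_m − R̄_m) = 258.5850  ⇒  Cov = 258.5850 / 8 = 32.3231
Σ(R_m − R̄_m)² = 320.5550  ⇒  Var(R_m) = 320.5550 / 8 = 40.0694
β = Cov / Var(R_m) = 32.3231 / 40.0694 = 0.8067
MRP = 12.44% − 3.98% = 8.46%
E(R) = R_f + β × MRP = 3.98% + 0.8067 × 8.46% = 10.80%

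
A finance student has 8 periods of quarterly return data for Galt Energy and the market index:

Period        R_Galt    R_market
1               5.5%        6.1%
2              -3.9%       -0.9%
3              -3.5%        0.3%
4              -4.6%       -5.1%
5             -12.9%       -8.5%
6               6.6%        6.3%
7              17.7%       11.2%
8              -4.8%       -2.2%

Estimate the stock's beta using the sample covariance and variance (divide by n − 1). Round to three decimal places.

1.399

Mean R_i = (5.5 − 3.9 − 3.5 − 4.6 − 12.9 + 6.6 + 17.7 − 4.8) / 8 = 0.0125%
Mean R_m = (6.1 − 0.9 + 0.3 − 5.1 − 8.5 + 6.3 + 11.2 − 2.2) / 8 = 0.9000%
Σ(R_i − R̄_i)(R_m − R̄_m) = 419.4100  ⇒  Cov = 419.4100 / 7 = 59.9157
Σ(R_m − R̄_m)² = 299.8600  ⇒  Var(R_m) = 299.8600 / 7 = 42.8371
β = Cov / Var(R_m) = 59.9157 / 42.8371 = 1.3987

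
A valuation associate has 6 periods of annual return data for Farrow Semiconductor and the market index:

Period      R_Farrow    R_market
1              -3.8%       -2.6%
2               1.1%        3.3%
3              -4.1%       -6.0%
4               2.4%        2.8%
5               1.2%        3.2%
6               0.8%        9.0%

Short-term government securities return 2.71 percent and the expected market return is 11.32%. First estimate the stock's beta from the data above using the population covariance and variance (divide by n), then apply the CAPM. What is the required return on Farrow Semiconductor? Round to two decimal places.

Mean R_i = (-3.8 + 1.1 − 4.1 + 2.4 + 1.2 + 0.8) / 6 = -0.4000%
Mean R_m = (-2.6 + 3.3 − 6.0 + 2.8 + 3.2 + 9.0) / 6 = 1.6167%
Σ(R_i − R̄_i)(R_m − R̄_m) = 59.7500  ⇒  Cov = 59.7500 / 6 = 9.9583
Σ(R_m − R̄_m)² = 137.0483  ⇒  Var(R_m) = 137.0483 / 6 = 22.8414
β = Cov / Var(R_m) = 9.9583 / 22.8414 = 0.4360
MRP = 11.32% − 2.71% = 8.61%
E(R) = R_f + β × MRP = 2.71% + 0.4360 × 8.61% = 6.46%

6.46%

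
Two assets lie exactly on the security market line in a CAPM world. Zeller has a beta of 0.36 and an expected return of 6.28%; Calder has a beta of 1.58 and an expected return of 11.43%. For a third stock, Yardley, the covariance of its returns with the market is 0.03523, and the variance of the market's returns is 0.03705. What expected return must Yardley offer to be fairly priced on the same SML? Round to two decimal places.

MRP = (11.43% − 6.28%) / (1.58 − 0.36) = 4.2213%
R_f = 6.28% − 0.36 × 4.2213% = 4.7603%
β_Yardley = Cov / Var(R_m) = 0.03523 / 0.03705 = 0.9509
E(R_Yardley) = R_f + β × MRP = 4.7603% + 0.9509 × 4.2213% = 8.77%

8.77%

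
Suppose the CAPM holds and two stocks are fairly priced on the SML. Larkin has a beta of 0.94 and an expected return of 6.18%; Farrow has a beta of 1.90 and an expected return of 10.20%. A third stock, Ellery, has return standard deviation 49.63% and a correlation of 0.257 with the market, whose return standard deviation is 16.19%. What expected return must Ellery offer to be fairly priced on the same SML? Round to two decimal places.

MRP = (10.20% − 6.18%) / (1.90 − 0.94) = 4.1875%
R_f = 6.18% − 0.94 × 4.1875% = 2.2438%
β_Ellery = ρ·σ_i/σ_m = 0.257 × 49.63 / 16.19 = 0.7878
E(R_Ellery) = R_f + β × MRP = 2.2438% + 0.7878 × 4.1875% = 5.54%

5.54%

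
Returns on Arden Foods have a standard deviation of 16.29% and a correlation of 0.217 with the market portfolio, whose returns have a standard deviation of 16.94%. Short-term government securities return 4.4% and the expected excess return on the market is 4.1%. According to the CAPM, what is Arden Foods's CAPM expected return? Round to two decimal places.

5.26%

β = ρ × σ_i / σ_m = 0.217 × 16.29% / 16.94% = 0.2087
E(R) = 4.4% + 0.2087 × 4.1% = 5.26%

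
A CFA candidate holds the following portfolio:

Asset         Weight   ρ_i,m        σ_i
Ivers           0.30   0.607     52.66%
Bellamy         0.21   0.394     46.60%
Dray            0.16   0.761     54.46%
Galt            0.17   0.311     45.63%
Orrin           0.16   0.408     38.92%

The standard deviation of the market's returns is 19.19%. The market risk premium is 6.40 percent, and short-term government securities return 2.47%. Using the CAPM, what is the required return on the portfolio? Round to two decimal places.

10.82%

β_Ivers = 0.607 × 52.66% / 19.19% = 1.6657
β_Bellamy = 0.394 × 46.60% / 19.19% = 0.9568
β_Dray = 0.761 × 54.46% / 19.19% = 2.1597
β_Galt = 0.311 × 45.63% / 19.19% = 0.7395
β_Orrin = 0.408 × 38.92% / 19.19% = 0.8275
β_P = Σ w_i β_i = 0.30×1.6657 + 0.21×0.9568 + 0.16×2.1597 + 0.17×0.7395 + 0.16×0.8275 = 1.3043
E(R_P) = R_f + β_P × MRP = 2.47% + 1.3043 × 6.40% = 10.82%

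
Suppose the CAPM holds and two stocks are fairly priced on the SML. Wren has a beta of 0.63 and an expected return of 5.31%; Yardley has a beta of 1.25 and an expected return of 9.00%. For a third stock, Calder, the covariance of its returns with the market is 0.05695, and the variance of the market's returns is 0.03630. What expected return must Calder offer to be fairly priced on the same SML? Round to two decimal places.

MRP = (9.00% − 5.31%) / (1.25 − 0.63) = 5.9516%
R_f = 5.31% − 0.63 × 5.9516% = 1.5605%
β_Calder = Cov / Var(R_m) = 0.05695 / 0.03630 = 1.5689
E(R_Calder) = R_f + β × MRP = 1.5605% + 1.5689 × 5.9516% = 10.90%

10.90%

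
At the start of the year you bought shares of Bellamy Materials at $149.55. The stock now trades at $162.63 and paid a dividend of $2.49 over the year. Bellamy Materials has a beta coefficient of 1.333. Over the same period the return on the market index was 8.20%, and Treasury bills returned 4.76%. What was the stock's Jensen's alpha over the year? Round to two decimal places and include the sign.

Realised HPR = (P1 + D1 − P0) / P0 = (162.63 + 2.49 − 149.55) / 149.55 = 15.57 / 149.55 = 10.4112%
MRP = 8.20% − 4.76% = 3.44%
CAPM required = R_f + β·MRP = 4.76% + 1.333 × 3.44% = 9.34552%
α = realised − required = 10.4112% − 9.34552% = +1.07%

+1.07%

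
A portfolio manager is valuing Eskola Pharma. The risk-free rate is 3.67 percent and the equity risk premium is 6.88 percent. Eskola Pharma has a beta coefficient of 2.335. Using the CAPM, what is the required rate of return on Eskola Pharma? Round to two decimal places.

19.73%

E(R) = R_f + β × MRP = 3.67% + 2.335 × 6.88% = 19.73%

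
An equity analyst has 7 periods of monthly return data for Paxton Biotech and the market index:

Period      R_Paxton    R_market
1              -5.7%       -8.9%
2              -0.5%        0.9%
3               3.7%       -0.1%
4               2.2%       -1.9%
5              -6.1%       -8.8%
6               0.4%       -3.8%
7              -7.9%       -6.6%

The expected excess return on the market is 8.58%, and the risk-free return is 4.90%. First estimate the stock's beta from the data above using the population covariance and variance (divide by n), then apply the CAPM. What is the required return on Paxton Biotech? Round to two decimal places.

13.02%

Mean R_i = (-5.7 − 0.5 + 3.7 + 2.2 − 6.1 + 0.4 − 7.9) / 7 = -1.9857%
Mean R_m = (-8.9 + 0.9 − 0.1 − 1.9 − 8.8 − 3.8 − 6.6) / 7 = -4.1714%
Σ(R_i − R̄_i)(R_m − R̄_m) = 92.0471  ⇒  Cov = 92.0471 / 7 = 13.1496
Σ(R_m − R̄_m)² = 97.2743  ⇒  Var(R_m) = 97.2743 / 7 = 13.8963
β = Cov / Var(R_m) = 13.1496 / 13.8963 = 0.9463
E(R) = R_f + β × MRP = 4.90% + 0.9463 × 8.58% = 13.02%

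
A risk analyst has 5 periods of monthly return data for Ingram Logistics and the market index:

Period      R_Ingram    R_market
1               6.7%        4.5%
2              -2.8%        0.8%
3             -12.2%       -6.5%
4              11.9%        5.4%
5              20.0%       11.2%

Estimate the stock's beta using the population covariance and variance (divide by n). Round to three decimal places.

1.895

Mean R_i = (6.7 − 2.8 − 12.2 + 11.9 + 20.0) / 5 = 4.7200%
Mean R_m = (4.5 + 0.8 − 6.5 + 5.4 + 11.2) / 5 = 3.0800%
Σ(R_i − R̄_i)(R_m − R̄_m) = 322.7820  ⇒  Cov = 322.7820 / 5 = 64.5564
Σ(R_m − R̄_m)² = 170.3080  ⇒  Var(R_m) = 170.3080 / 5 = 34.0616
β = Cov / Var(R_m) = 64.5564 / 34.0616 = 1.8953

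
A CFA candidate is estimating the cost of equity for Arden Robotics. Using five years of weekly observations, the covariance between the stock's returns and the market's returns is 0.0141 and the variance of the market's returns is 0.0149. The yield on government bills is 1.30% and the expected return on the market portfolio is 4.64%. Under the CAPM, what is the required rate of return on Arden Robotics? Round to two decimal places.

β = Cov(R_i, R_m) / Var(R_m) = 0.0141 / 0.0149 = 0.9463
MRP = 4.64% − 1.30% = 3.34%
E(R) = R_f + β × MRP = 1.30% + 0.9463 × 3.34% = 4.46%

4.46%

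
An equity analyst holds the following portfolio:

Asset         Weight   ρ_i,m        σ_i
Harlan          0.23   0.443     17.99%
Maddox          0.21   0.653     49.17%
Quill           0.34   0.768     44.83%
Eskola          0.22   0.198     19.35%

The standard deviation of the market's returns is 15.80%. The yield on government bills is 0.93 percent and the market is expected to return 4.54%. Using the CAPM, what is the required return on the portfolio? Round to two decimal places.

5.76%

β_Harlan = 0.443 × 17.99% / 15.80% = 0.5044
β_Maddox = 0.653 × 49.17% / 15.80% = 2.0322
β_Quill = 0.768 × 44.83% / 15.80% = 2.1791
β_Eskola = 0.198 × 19.35% / 15.80% = 0.2425
β_P = Σ w_i β_i = 0.23×0.5044 + 0.21×2.0322 + 0.34×2.1791 + 0.22×0.2425 = 1.3370
MRP = 4.54% − 0.93% = 3.61%
E(R_P) = R_f + β_P × MRP = 0.93% + 1.3370 × 3.61% = 5.76%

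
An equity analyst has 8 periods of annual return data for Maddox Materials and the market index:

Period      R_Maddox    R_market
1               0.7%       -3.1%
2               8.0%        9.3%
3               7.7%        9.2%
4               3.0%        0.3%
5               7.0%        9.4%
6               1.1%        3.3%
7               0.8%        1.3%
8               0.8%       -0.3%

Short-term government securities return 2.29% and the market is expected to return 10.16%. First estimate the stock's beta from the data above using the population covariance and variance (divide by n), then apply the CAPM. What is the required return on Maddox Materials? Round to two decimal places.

Mean R_i = (0.7 + 8.0 + 7.7 + 3.0 + 7.0 + 1.1 + 0.8 + 0.8) / 8 = 3.6375%
Mean R_m = (-3.1 + 9.3 + 9.2 + 0.3 + 9.4 + 3.3 + 1.3 − 0.3) / 8 = 3.6750%
Σ(R_i − R̄_i)(R_m − R̄_m) = 107.2575  ⇒  Cov = 107.2575 / 8 = 13.4072
Σ(R_m − R̄_m)² = 173.8150  ⇒  Var(R_m) = 173.8150 / 8 = 21.7269
β = Cov / Var(R_m) = 13.4072 / 21.7269 = 0.6171
MRP = 10.16% − 2.29% = 7.87%
E(R) = R_f + β × MRP = 2.29% + 0.6171 × 7.87% = 7.15%

7.15%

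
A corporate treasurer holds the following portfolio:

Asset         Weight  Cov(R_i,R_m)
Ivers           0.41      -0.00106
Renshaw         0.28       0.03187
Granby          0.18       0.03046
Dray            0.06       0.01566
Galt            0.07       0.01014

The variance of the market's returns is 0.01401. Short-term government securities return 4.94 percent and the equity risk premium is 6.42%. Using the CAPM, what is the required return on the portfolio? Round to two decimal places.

β_Ivers = -0.00106 / 0.01401 = -0.0757
β_Renshaw = 0.03187 / 0.01401 = 2.2748
β_Granby = 0.03046 / 0.01401 = 2.1742
β_Dray = 0.01566 / 0.01401 = 1.1178
β_Galt = 0.01014 / 0.01401 = 0.7238
β_P = Σ w_i β_i = 0.41×-0.0757 + 0.28×2.2748 + 0.18×2.1742 + 0.06×1.1178 + 0.07×0.7238 = 1.1150
E(R_P) = R_f + β_P × MRP = 4.94% + 1.1150 × 6.42% = 12.10%

12.10%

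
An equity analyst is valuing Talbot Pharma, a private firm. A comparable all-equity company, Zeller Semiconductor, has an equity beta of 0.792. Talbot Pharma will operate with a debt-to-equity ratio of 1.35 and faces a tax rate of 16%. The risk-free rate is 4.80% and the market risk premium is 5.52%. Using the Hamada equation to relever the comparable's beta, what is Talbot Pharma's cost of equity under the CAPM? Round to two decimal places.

14.13%

β_L = β_U × [1 + (1 − t)(D/E)] = 0.792 × [1 + (1 − 0.16) × 1.35]
    = 0.792 × [1 + 0.84 × 1.35] = 0.792 × 2.1340 = 1.6901
E(R) = R_f + β_L × MRP = 4.80% + 1.6901 × 5.52% = 14.13%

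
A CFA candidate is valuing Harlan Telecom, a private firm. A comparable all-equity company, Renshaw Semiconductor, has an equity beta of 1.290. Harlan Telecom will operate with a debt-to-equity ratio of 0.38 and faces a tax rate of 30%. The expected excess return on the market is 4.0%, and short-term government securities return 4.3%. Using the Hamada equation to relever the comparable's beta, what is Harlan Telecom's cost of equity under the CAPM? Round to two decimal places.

β_L = β_U × [1 + (1 − t)(D/E)] = 1.290 × [1 + (1 − 0.30) × 0.38]
    = 1.290 × [1 + 0.70 × 0.38] = 1.290 × 1.2660 = 1.6331
E(R) = R_f + β_L × MRP = 4.3% + 1.6331 × 4.0% = 10.83%

10.83%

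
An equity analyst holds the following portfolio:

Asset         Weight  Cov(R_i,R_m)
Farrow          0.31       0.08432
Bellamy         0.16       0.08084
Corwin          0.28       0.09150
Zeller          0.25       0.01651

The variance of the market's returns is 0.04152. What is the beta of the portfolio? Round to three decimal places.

1.658

β_Farrow = 0.08432 / 0.04152 = 2.0308
β_Bellamy = 0.08084 / 0.04152 = 1.9470
β_Corwin = 0.09150 / 0.04152 = 2.2038
β_Zeller = 0.01651 / 0.04152 = 0.3976
β_P = Σ w_i β_i = 0.31×2.0308 + 0.16×1.9470 + 0.28×2.2038 + 0.25×0.3976 = 1.6575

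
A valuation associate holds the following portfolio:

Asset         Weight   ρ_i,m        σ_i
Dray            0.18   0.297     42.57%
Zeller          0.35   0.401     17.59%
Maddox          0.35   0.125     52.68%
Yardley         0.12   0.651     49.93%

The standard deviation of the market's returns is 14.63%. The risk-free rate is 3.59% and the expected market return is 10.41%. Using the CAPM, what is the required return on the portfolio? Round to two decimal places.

8.69%

β_Dray = 0.297 × 42.57% / 14.63% = 0.8642
β_Zeller = 0.401 × 17.59% / 14.63% = 0.4821
β_Maddox = 0.125 × 52.68% / 14.63% = 0.4501
β_Yardley = 0.651 × 49.93% / 14.63% = 2.2218
β_P = Σ w_i β_i = 0.18×0.8642 + 0.35×0.4821 + 0.35×0.4501 + 0.12×2.2218 = 0.7484
MRP = 10.41% − 3.59% = 6.82%
E(R_P) = R_f + β_P × MRP = 3.59% + 0.7484 × 6.82% = 8.69%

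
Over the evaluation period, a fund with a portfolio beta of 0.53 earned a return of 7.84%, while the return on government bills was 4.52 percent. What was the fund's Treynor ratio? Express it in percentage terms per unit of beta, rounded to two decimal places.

Treynor = (R_P − R_f) / β_P = (7.84% − 4.52%) / 0.5300 = 3.32% / 0.5300 = 6.26%

6.26%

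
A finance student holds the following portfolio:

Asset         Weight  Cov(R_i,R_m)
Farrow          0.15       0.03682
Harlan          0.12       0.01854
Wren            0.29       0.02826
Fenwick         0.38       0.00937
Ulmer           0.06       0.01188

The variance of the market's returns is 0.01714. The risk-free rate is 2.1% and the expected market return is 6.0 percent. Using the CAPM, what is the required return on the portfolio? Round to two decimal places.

6.70%

β_Farrow = 0.03682 / 0.01714 = 2.1482
β_Harlan = 0.01854 / 0.01714 = 1.0817
β_Wren = 0.02826 / 0.01714 = 1.6488
β_Fenwick = 0.00937 / 0.01714 = 0.5467
β_Ulmer = 0.01188 / 0.01714 = 0.6931
β_P = Σ w_i β_i = 0.15×2.1482 + 0.12×1.0817 + 0.29×1.6488 + 0.38×0.5467 + 0.06×0.6931 = 1.1795
MRP = 6.0% − 2.1% = 3.90%
E(R_P) = R_f + β_P × MRP = 2.1% + 1.1795 × 3.9% = 6.70%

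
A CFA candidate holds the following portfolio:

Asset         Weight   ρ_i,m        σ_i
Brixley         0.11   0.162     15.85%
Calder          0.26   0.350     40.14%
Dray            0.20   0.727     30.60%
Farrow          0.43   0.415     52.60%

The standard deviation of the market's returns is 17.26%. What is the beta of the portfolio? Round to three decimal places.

1.030

β_Brixley = 0.162 × 15.85% / 17.26% = 0.1488
β_Calder = 0.350 × 40.14% / 17.26% = 0.8140
β_Dray = 0.727 × 30.60% / 17.26% = 1.2889
β_Farrow = 0.415 × 52.60% / 17.26% = 1.2647
β_P = Σ w_i β_i = 0.11×0.1488 + 0.26×0.8140 + 0.20×1.2889 + 0.43×1.2647 = 1.0296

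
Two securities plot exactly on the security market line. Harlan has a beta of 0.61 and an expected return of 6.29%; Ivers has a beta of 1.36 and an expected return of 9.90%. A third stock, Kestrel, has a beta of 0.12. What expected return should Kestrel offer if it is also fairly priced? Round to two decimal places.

3.93%

MRP (SML slope) = (9.90% − 6.29%) / (1.36 − 0.61) = 3.61% / 0.75 = 4.8133%
R_f (intercept) = 6.29% − 0.61 × 4.8133% = 3.3539%
E(R_Kestrel) = R_f + β × MRP = 3.3539% + 0.12 × 4.8133% = 3.93%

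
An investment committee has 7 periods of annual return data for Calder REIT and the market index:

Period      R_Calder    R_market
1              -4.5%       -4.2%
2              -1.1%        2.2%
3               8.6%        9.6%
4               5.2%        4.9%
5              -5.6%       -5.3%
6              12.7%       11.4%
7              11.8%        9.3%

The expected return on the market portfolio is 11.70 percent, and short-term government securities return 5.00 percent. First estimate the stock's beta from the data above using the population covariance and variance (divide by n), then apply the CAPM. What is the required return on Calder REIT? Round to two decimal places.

12.41%

Mean R_i = (-4.5 − 1.1 + 8.6 + 5.2 − 5.6 + 12.7 + 11.8) / 7 = 3.8714%
Mean R_m = (-4.2 + 2.2 + 9.6 + 4.9 − 5.3 + 11.4 + 9.3) / 7 = 3.9857%
Σ(R_i − R̄_i)(R_m − R̄_m) = 300.7071  ⇒  Cov = 300.7071 / 7 = 42.9582
Σ(R_m − R̄_m)² = 271.9886  ⇒  Var(R_m) = 271.9886 / 7 = 38.8555
β = Cov / Var(R_m) = 42.9582 / 38.8555 = 1.1056
MRP = 11.70% − 5.00% = 6.70%
E(R) = R_f + β × MRP = 5.00% + 1.1056 × 6.70% = 12.41%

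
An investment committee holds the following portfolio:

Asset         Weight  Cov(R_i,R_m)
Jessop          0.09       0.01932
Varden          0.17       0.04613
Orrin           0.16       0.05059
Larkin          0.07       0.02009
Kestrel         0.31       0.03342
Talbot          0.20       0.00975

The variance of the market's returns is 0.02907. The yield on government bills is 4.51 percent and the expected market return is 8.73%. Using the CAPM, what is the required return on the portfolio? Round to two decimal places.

β_Jessop = 0.01932 / 0.02907 = 0.6646
β_Varden = 0.04613 / 0.02907 = 1.5869
β_Orrin = 0.05059 / 0.02907 = 1.7403
β_Larkin = 0.02009 / 0.02907 = 0.6911
β_Kestrel = 0.03342 / 0.02907 = 1.1496
β_Talbot = 0.00975 / 0.02907 = 0.3354
β_P = Σ w_i β_i = 0.09×0.6646 + 0.17×1.5869 + 0.16×1.7403 + 0.07×0.6911 + 0.31×1.1496 + 0.20×0.3354 = 1.0799
MRP = 8.73% − 4.51% = 4.22%
E(R_P) = R_f + β_P × MRP = 4.51% + 1.0799 × 4.22% = 9.07%

9.07%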